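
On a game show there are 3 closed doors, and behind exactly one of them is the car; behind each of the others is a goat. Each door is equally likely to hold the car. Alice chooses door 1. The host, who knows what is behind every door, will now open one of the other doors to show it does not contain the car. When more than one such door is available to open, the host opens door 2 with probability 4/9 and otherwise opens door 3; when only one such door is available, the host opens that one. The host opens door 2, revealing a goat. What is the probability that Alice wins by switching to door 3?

Consider each possible location of the car in turn.
If it is behind door 1 (prior 1/3): door 2 is available, opened with probability 4/9; weight (1/3)·(4/9) = 4/27.
If it is behind door 2 (prior 1/3): the host opened door 2, so this case is ruled out; weight (1/3)·0 = 0.
If it is behind door 3 (prior 1/3): only door 2 is available, probability 1; weight (1/3)·1 = 1/3.
The weights sum to 13/27.
So P(the car behind door 3 | the host opened door 2) = (1/3) / (13/27) = 9/13.

9/13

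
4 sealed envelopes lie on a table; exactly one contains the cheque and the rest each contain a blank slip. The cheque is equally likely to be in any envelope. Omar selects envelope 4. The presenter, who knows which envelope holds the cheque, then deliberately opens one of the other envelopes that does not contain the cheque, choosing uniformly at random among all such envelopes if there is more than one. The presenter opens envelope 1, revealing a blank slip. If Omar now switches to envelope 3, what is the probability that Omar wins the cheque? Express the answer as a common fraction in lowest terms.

Consider each possible location of the cheque in turn.
If it is in envelope 1 (prior 1/4): the presenter opened envelope 1, so this case is ruled out; weight (1/4)·0 = 0.
If it is in either of envelopes 2 and 3 (prior 1/4 each): the presenter has 2 equally likely choices, so probability 1/2; weight (1/4)·(1/2) = 1/8 each.
If it is in envelope 4 (prior 1/4): the presenter has 3 equally likely choices, so probability 1/3; weight (1/4)·(1/3) = 1/12.
The weights sum to 1/3.
So P(the cheque in envelope 3 | the presenter opened envelope 1) = (1/8) / (1/3) = 3/8.

3/8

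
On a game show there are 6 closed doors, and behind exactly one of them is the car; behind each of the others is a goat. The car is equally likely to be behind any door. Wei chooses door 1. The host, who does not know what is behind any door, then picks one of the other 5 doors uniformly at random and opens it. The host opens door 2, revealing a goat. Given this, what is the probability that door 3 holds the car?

Apply Bayes' rule, conditioning on where the car actually is.
If it is behind any of doors 1, 3, 4, 5, and 6 (prior 1/6 each): the host picks door 2 with probability 1/5 regardless, and it is not the prize; weight (1/6)·(1/5) = 1/30 each.
If it is behind door 2 (prior 1/6): the host opened door 2, so this case is ruled out; weight (1/6)·0 = 0.
The weights sum to 1/6.
So P(the car behind door 3 | the host opened door 2) = (1/30) / (1/6) = 1/5.

1/5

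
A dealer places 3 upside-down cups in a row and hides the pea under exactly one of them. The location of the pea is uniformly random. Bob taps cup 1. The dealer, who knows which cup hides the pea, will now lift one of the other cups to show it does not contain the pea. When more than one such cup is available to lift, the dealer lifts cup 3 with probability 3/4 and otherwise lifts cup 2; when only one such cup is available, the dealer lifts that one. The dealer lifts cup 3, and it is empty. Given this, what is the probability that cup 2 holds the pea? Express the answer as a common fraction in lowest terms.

4/7

Consider each possible location of the pea in turn.
If it is under cup 1 (prior 1/3): cup 3 is available, opened with probability 3/4; weight (1/3)·(3/4) = 1/4.
If it is under cup 2 (prior 1/3): only cup 3 is available, probability 1; weight (1/3)·1 = 1/3.
If it is under cup 3 (prior 1/3): the dealer opened cup 3, so this case is ruled out; weight (1/3)·0 = 0.
The weights sum to 7/12.
So P(the pea under cup 2 | the dealer opened cup 3) = (1/3) / (7/12) = 4/7.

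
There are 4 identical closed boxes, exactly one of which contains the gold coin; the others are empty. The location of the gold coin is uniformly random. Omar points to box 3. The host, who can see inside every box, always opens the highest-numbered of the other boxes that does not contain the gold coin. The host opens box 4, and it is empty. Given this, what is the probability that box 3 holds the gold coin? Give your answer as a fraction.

Apply Bayes' rule, conditioning on where the gold coin actually is.
If it is in any of boxes 1, 2, and 3 (prior 1/4 each): box 4 is the highest-numbered option available, probability 1; weight (1/4)·1 = 1/4 each.
If it is in box 4 (prior 1/4): the host opened box 4, so this case is ruled out; weight (1/4)·0 = 0.
The weights sum to 3/4.
So P(the gold coin in box 3 | the host opened box 4) = (1/4) / (3/4) = 1/3.

1/3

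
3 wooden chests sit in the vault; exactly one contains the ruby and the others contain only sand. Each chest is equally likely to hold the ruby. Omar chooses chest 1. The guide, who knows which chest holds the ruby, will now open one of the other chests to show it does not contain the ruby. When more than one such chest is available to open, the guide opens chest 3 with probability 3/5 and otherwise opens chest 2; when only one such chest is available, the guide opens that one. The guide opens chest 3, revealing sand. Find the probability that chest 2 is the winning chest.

Consider each possible location of the ruby in turn.
If it is in chest 1 (prior 1/3): chest 3 is available, opened with probability 3/5; weight (1/3)·(3/5) = 1/5.
If it is in chest 2 (prior 1/3): only chest 3 is available, probability 1; weight (1/3)·1 = 1/3.
If it is in chest 3 (prior 1/3): the guide opened chest 3, so this case is ruled out; weight (1/3)·0 = 0.
The weights sum to 8/15.
So P(the ruby in chest 2 | the guide opened chest 3) = (1/3) / (8/15) = 5/8.

5/8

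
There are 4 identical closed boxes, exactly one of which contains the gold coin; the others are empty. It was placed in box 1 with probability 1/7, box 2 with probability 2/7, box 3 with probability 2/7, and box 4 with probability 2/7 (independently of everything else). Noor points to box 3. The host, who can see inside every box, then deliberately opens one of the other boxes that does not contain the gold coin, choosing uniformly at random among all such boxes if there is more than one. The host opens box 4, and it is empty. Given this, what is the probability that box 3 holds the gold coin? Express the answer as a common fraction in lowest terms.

Condition on the true location of the gold coin.
If it is in box 1 (prior 1/7): the host has 2 equally likely choices, so probability 1/2; weight (1/7)·(1/2) = 1/14.
If it is in box 2 (prior 2/7): the host has 2 equally likely choices, so probability 1/2; weight (2/7)·(1/2) = 1/7.
If it is in box 3 (prior 2/7): the host has 3 equally likely choices, so probability 1/3; weight (2/7)·(1/3) = 2/21.
If it is in box 4 (prior 2/7): the host opened box 4, so this case is ruled out; weight (2/7)·0 = 0.
The weights sum to 13/42.
So P(the gold coin in box 3 | the host opened box 4) = (2/21) / (13/42) = 4/13.

4/13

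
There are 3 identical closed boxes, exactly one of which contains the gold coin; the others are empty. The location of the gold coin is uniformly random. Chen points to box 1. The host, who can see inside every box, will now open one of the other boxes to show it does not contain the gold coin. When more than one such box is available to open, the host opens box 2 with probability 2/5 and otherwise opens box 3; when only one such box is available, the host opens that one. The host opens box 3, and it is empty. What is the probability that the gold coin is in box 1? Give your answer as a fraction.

3/8

Consider each possible location of the gold coin in turn.
If it is in box 1 (prior 1/3): box 2 is available but not opened, probability 3/5; weight (1/3)·(3/5) = 1/5.
If it is in box 2 (prior 1/3): only box 3 is available, probability 1; weight (1/3)·1 = 1/3.
If it is in box 3 (prior 1/3): the host opened box 3, so this case is ruled out; weight (1/3)·0 = 0.
The weights sum to 8/15.
So P(the gold coin in box 1 | the host opened box 3) = (1/5) / (8/15) = 3/8.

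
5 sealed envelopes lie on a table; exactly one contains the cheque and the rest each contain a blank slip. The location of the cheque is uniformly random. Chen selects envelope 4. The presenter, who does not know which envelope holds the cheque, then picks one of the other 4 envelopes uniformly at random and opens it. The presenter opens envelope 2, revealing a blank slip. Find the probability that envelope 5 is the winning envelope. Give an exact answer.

Consider each possible location of the cheque in turn.
If it is in any of envelopes 1, 3, 4, and 5 (prior 1/5 each): the presenter picks envelope 2 with probability 1/4 regardless, and it is not the prize; weight (1/5)·(1/4) = 1/20 each.
If it is in envelope 2 (prior 1/5): the presenter opened envelope 2, so this case is ruled out; weight (1/5)·0 = 0.
The weights sum to 1/5.
So P(the cheque in envelope 5 | the presenter opened envelope 2) = (1/20) / (1/5) = 1/4.

1/4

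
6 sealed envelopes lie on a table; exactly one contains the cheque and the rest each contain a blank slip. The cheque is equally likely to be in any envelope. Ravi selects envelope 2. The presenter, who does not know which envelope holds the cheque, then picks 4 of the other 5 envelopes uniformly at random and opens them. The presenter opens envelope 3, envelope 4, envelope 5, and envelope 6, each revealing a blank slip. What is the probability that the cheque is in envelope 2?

1/2

Consider each possible location of the cheque in turn.
If it is in either of envelopes 1 and 2 (prior 1/6 each): the presenter picks exactly this set with probability 1/5 regardless, and none is the prize; weight (1/6)·(1/5) = 1/30 each.
If it is in any of envelopes 3, 4, 5, and 6 (prior 1/6 each): that envelope was opened and seen not to hold the prize — ruled out; weight (1/6)·0 = 0 each.
The weights sum to 1/15.
So P(the cheque in envelope 2 | the presenter opened envelope 3, envelope 4, envelope 5, and envelope 6) = (1/30) / (1/15) = 1/2.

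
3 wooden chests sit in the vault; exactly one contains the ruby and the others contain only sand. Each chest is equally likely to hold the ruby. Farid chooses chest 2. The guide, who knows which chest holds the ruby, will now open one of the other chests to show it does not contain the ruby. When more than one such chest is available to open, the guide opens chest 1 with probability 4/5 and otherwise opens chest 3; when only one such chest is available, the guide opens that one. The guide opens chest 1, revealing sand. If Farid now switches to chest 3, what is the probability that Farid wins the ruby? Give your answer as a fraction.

5/9

Consider each possible location of the ruby in turn.
If it is in chest 1 (prior 1/3): the guide opened chest 1, so this case is ruled out; weight (1/3)·0 = 0.
If it is in chest 2 (prior 1/3): chest 1 is available, opened with probability 4/5; weight (1/3)·(4/5) = 4/15.
If it is in chest 3 (prior 1/3): only chest 1 is available, probability 1; weight (1/3)·1 = 1/3.
The weights sum to 3/5.
So P(the ruby in chest 3 | the guide opened chest 1) = (1/3) / (3/5) = 5/9.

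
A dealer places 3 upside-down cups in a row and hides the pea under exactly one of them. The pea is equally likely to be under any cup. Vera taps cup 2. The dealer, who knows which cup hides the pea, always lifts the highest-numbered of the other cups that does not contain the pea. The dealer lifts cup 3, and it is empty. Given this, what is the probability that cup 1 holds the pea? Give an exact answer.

Condition on the true location of the pea.
If it is under either of cups 1 and 2 (prior 1/3 each): cup 3 is the highest-numbered option available, probability 1; weight (1/3)·1 = 1/3 each.
If it is under cup 3 (prior 1/3): the dealer opened cup 3, so this case is ruled out; weight (1/3)·0 = 0.
The weights sum to 2/3.
So P(the pea under cup 1 | the dealer opened cup 3) = (1/3) / (2/3) = 1/2.

1/2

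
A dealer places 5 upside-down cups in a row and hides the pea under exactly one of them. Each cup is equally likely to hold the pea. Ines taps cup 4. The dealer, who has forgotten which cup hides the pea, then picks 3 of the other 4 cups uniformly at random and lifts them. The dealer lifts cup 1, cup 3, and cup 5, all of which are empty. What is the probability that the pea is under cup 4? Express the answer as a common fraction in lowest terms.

Apply Bayes' rule, conditioning on where the pea actually is.
If it is under any of cups 1, 3, and 5 (prior 1/5 each): that cup was opened and seen not to hold the prize — ruled out; weight (1/5)·0 = 0 each.
If it is under either of cups 2 and 4 (prior 1/5 each): the dealer picks exactly this set with probability 1/4 regardless, and none is the prize; weight (1/5)·(1/4) = 1/20 each.
The weights sum to 1/10.
So P(the pea under cup 4 | the dealer opened cup 1, cup 3, and cup 5) = (1/20) / (1/10) = 1/2.

1/2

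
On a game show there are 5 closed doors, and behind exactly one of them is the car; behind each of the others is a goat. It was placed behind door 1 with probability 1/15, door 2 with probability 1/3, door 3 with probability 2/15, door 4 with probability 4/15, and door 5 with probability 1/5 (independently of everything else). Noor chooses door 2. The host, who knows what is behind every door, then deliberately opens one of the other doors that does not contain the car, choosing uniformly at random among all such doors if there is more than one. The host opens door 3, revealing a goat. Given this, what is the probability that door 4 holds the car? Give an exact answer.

16/47

Apply Bayes' rule, conditioning on where the car actually is.
If it is behind door 1 (prior 1/15): the host has 3 equally likely choices, so probability 1/3; weight (1/15)·(1/3) = 1/45.
If it is behind door 2 (prior 1/3): the host has 4 equally likely choices, so probability 1/4; weight (1/3)·(1/4) = 1/12.
If it is behind door 3 (prior 2/15): the host opened door 3, so this case is ruled out; weight (2/15)·0 = 0.
If it is behind door 4 (prior 4/15): the host has 3 equally likely choices, so probability 1/3; weight (4/15)·(1/3) = 4/45.
If it is behind door 5 (prior 1/5): the host has 3 equally likely choices, so probability 1/3; weight (1/5)·(1/3) = 1/15.
The weights sum to 47/180.
So P(the car behind door 4 | the host opened door 3) = (4/45) / (47/180) = 16/47.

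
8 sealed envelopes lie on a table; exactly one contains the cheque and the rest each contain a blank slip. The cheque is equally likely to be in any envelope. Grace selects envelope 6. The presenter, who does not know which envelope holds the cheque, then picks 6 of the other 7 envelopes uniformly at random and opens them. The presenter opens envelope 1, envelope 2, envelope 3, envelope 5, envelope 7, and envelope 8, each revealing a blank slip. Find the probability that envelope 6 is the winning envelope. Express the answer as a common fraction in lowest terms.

1/2

Apply Bayes' rule, conditioning on where the cheque actually is.
If it is in any of envelopes 1, 2, 3, 5, 7, and 8 (prior 1/8 each): that envelope was opened and seen not to hold the prize — ruled out; weight (1/8)·0 = 0 each.
If it is in either of envelopes 4 and 6 (prior 1/8 each): the presenter picks exactly this set with probability 1/7 regardless, and none is the prize; weight (1/8)·(1/7) = 1/56 each.
The weights sum to 1/28.
So P(the cheque in envelope 6 | the presenter opened envelope 1, envelope 2, envelope 3, envelope 5, envelope 7, and envelope 8) = (1/56) / (1/28) = 1/2.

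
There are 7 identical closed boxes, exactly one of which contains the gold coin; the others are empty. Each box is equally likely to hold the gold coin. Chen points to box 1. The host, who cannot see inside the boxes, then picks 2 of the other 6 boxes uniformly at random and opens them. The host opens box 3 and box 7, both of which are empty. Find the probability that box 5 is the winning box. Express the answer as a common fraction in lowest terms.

Apply Bayes' rule, conditioning on where the gold coin actually is.
If it is in any of boxes 1, 2, 4, 5, and 6 (prior 1/7 each): the host picks exactly this set with probability 1/15 regardless, and none is the prize; weight (1/7)·(1/15) = 1/105 each.
If it is in either of boxes 3 and 7 (prior 1/7 each): that box was opened and seen not to hold the prize — ruled out; weight (1/7)·0 = 0 each.
The weights sum to 1/21.
So P(the gold coin in box 5 | the host opened box 3 and box 7) = (1/105) / (1/21) = 1/5.

1/5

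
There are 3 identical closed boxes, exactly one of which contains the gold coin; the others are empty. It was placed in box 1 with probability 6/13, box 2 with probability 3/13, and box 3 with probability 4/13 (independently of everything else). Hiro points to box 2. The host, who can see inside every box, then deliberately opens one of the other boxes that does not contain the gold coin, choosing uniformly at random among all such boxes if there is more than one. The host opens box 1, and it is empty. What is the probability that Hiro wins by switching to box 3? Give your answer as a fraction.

Apply Bayes' rule, conditioning on where the gold coin actually is.
If it is in box 1 (prior 6/13): the host opened box 1, so this case is ruled out; weight (6/13)·0 = 0.
If it is in box 2 (prior 3/13): the host has 2 equally likely choices, so probability 1/2; weight (3/13)·(1/2) = 3/26.
If it is in box 3 (prior 4/13): the host has no choice, probability 1; weight (4/13)·1 = 4/13.
The weights sum to 11/26.
So P(the gold coin in box 3 | the host opened box 1) = (4/13) / (11/26) = 8/11.

8/11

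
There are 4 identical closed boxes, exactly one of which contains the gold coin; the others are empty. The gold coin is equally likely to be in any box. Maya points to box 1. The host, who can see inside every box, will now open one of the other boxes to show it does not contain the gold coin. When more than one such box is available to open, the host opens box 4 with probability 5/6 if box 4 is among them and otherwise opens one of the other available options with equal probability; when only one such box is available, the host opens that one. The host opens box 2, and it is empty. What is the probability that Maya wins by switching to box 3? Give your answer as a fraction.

2/9

Condition on the true location of the gold coin.
If it is in box 1 (prior 1/4): box 4 is available but not opened; box 2 gets probability (1 − 5/6)/2 = 1/12; weight (1/4)·(1/12) = 1/48.
If it is in box 2 (prior 1/4): the host opened box 2, so this case is ruled out; weight (1/4)·0 = 0.
If it is in box 3 (prior 1/4): box 4 is available but not opened, probability 1/6; weight (1/4)·(1/6) = 1/24.
If it is in box 4 (prior 1/4): box 4 holds the prize so is unavailable; the host chooses uniformly among the 2 others, probability 1/2; weight (1/4)·(1/2) = 1/8.
The weights sum to 3/16.
So P(the gold coin in box 3 | the host opened box 2) = (1/24) / (3/16) = 2/9.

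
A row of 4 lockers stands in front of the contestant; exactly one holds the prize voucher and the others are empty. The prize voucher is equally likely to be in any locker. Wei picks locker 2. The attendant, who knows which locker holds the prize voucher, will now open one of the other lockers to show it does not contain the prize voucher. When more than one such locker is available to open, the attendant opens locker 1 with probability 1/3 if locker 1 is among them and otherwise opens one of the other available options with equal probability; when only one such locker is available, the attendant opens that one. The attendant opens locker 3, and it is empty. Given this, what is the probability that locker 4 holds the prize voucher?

4/9

Condition on the true location of the prize voucher.
If it is in locker 1 (prior 1/4): locker 1 holds the prize so is unavailable; the attendant chooses uniformly among the 2 others, probability 1/2; weight (1/4)·(1/2) = 1/8.
If it is in locker 2 (prior 1/4): locker 1 is available but not opened; locker 3 gets probability (1 − 1/3)/2 = 1/3; weight (1/4)·(1/3) = 1/12.
If it is in locker 3 (prior 1/4): the attendant opened locker 3, so this case is ruled out; weight (1/4)·0 = 0.
If it is in locker 4 (prior 1/4): locker 1 is available but not opened, probability 2/3; weight (1/4)·(2/3) = 1/6.
The weights sum to 3/8.
So P(the prize voucher in locker 4 | the attendant opened locker 3) = (1/6) / (3/8) = 4/9.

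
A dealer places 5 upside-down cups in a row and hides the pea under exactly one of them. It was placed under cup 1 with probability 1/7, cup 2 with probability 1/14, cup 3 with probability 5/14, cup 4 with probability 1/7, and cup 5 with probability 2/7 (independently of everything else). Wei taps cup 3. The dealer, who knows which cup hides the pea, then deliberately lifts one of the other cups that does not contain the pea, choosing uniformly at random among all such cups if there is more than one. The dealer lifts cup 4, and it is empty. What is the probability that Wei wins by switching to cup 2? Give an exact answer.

4/43

Apply Bayes' rule, conditioning on where the pea actually is.
If it is under cup 1 (prior 1/7): the dealer has 3 equally likely choices, so probability 1/3; weight (1/7)·(1/3) = 1/21.
If it is under cup 2 (prior 1/14): the dealer has 3 equally likely choices, so probability 1/3; weight (1/14)·(1/3) = 1/42.
If it is under cup 3 (prior 5/14): the dealer has 4 equally likely choices, so probability 1/4; weight (5/14)·(1/4) = 5/56.
If it is under cup 4 (prior 1/7): the dealer opened cup 4, so this case is ruled out; weight (1/7)·0 = 0.
If it is under cup 5 (prior 2/7): the dealer has 3 equally likely choices, so probability 1/3; weight (2/7)·(1/3) = 2/21.
The weights sum to 43/168.
So P(the pea under cup 2 | the dealer opened cup 4) = (1/42) / (43/168) = 4/43.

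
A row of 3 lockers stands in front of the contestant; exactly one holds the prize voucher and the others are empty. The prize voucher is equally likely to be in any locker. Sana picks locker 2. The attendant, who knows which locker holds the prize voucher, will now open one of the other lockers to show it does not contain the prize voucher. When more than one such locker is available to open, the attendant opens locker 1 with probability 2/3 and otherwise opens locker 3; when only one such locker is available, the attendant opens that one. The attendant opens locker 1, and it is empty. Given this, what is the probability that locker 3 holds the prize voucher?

3/5

Apply Bayes' rule, conditioning on where the prize voucher actually is.
If it is in locker 1 (prior 1/3): the attendant opened locker 1, so this case is ruled out; weight (1/3)·0 = 0.
If it is in locker 2 (prior 1/3): locker 1 is available, opened with probability 2/3; weight (1/3)·(2/3) = 2/9.
If it is in locker 3 (prior 1/3): only locker 1 is available, probability 1; weight (1/3)·1 = 1/3.
The weights sum to 5/9.
So P(the prize voucher in locker 3 | the attendant opened locker 1) = (1/3) / (5/9) = 3/5.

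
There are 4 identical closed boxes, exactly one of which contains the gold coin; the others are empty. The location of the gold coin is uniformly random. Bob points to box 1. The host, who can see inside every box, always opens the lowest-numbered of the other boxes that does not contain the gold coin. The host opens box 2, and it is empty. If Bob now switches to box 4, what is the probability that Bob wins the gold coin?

1/3

Condition on the true location of the gold coin.
If it is in any of boxes 1, 3, and 4 (prior 1/4 each): box 2 is the lowest-numbered option available, probability 1; weight (1/4)·1 = 1/4 each.
If it is in box 2 (prior 1/4): the host opened box 2, so this case is ruled out; weight (1/4)·0 = 0.
The weights sum to 3/4.
So P(the gold coin in box 4 | the host opened box 2) = (1/4) / (3/4) = 1/3.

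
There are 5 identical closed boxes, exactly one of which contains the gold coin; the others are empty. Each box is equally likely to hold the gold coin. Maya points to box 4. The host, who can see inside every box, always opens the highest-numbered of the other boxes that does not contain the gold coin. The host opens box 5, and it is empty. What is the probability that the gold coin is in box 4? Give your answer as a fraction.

1/4

Consider each possible location of the gold coin in turn.
If it is in any of boxes 1, 2, 3, and 4 (prior 1/5 each): box 5 is the highest-numbered option available, probability 1; weight (1/5)·1 = 1/5 each.
If it is in box 5 (prior 1/5): the host opened box 5, so this case is ruled out; weight (1/5)·0 = 0.
The weights sum to 4/5.
So P(the gold coin in box 4 | the host opened box 5) = (1/5) / (4/5) = 1/4.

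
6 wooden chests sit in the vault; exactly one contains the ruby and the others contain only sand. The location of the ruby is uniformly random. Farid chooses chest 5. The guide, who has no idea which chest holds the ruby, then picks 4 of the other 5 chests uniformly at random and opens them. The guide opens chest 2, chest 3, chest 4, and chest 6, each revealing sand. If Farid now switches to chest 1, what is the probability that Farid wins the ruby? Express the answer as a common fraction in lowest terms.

1/2

Because the guide chose which chests to open without knowing where the ruby is, the choice is independent of the prize location. Learning that none of the 4 opened chests holds the ruby simply rules out those 4 locations and leaves the remaining 2 chests still equally likely by symmetry.
So P(the ruby in chest 1) = 1/2.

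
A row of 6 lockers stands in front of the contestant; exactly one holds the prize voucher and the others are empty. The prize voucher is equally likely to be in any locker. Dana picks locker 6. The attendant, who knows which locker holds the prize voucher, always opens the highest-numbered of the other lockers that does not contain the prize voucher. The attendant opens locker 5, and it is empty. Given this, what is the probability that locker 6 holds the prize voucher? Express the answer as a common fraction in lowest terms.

Condition on the true location of the prize voucher.
If it is in any of lockers 1, 2, 3, 4, and 6 (prior 1/6 each): locker 5 is the highest-numbered option available, probability 1; weight (1/6)·1 = 1/6 each.
If it is in locker 5 (prior 1/6): the attendant opened locker 5, so this case is ruled out; weight (1/6)·0 = 0.
The weights sum to 5/6.
So P(the prize voucher in locker 6 | the attendant opened locker 5) = (1/6) / (5/6) = 1/5.

1/5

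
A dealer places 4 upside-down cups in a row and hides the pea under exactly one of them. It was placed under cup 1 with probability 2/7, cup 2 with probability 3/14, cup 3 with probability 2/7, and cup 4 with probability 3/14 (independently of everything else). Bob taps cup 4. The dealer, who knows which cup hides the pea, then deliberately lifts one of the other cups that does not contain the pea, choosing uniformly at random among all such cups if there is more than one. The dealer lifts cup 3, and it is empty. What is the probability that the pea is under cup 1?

4/9

Condition on the true location of the pea.
If it is under cup 1 (prior 2/7): the dealer has 2 equally likely choices, so probability 1/2; weight (2/7)·(1/2) = 1/7.
If it is under cup 2 (prior 3/14): the dealer has 2 equally likely choices, so probability 1/2; weight (3/14)·(1/2) = 3/28.
If it is under cup 3 (prior 2/7): the dealer opened cup 3, so this case is ruled out; weight (2/7)·0 = 0.
If it is under cup 4 (prior 3/14): the dealer has 3 equally likely choices, so probability 1/3; weight (3/14)·(1/3) = 1/14.
The weights sum to 9/28.
So P(the pea under cup 1 | the dealer opened cup 3) = (1/7) / (9/28) = 4/9.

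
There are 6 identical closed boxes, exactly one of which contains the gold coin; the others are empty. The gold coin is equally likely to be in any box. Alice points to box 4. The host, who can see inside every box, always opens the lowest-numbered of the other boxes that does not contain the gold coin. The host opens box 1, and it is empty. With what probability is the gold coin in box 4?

1/5

Apply Bayes' rule, conditioning on where the gold coin actually is.
If it is in box 1 (prior 1/6): the host opened box 1, so this case is ruled out; weight (1/6)·0 = 0.
If it is in any of boxes 2, 3, 4, 5, and 6 (prior 1/6 each): box 1 is the lowest-numbered option available, probability 1; weight (1/6)·1 = 1/6 each.
The weights sum to 5/6.
So P(the gold coin in box 4 | the host opened box 1) = (1/6) / (5/6) = 1/5.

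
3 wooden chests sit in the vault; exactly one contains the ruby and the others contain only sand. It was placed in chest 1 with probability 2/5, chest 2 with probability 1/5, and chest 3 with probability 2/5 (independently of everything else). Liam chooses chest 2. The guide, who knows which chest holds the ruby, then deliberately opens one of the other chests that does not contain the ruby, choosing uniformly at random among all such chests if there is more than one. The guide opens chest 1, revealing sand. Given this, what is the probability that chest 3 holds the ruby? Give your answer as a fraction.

Condition on the true location of the ruby.
If it is in chest 1 (prior 2/5): the guide opened chest 1, so this case is ruled out; weight (2/5)·0 = 0.
If it is in chest 2 (prior 1/5): the guide has 2 equally likely choices, so probability 1/2; weight (1/5)·(1/2) = 1/10.
If it is in chest 3 (prior 2/5): the guide has no choice, probability 1; weight (2/5)·1 = 2/5.
The weights sum to 1/2.
So P(the ruby in chest 3 | the guide opened chest 1) = (2/5) / (1/2) = 4/5.

4/5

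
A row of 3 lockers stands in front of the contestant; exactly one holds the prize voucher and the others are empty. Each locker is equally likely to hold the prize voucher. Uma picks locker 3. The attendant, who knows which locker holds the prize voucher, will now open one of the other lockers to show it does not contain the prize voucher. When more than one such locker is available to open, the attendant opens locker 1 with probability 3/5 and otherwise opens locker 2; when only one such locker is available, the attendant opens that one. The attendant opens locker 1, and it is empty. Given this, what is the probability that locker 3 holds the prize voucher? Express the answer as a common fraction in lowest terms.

Consider each possible location of the prize voucher in turn.
If it is in locker 1 (prior 1/3): the attendant opened locker 1, so this case is ruled out; weight (1/3)·0 = 0.
If it is in locker 2 (prior 1/3): only locker 1 is available, probability 1; weight (1/3)·1 = 1/3.
If it is in locker 3 (prior 1/3): locker 1 is available, opened with probability 3/5; weight (1/3)·(3/5) = 1/5.
The weights sum to 8/15.
So P(the prize voucher in locker 3 | the attendant opened locker 1) = (1/5) / (8/15) = 3/8.

3/8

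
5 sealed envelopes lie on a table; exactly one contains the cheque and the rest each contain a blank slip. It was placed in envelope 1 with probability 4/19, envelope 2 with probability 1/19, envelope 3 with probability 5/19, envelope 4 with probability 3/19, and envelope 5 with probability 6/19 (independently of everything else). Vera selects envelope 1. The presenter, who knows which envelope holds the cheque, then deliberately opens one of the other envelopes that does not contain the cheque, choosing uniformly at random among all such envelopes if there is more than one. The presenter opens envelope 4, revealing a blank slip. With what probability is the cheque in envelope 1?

1/5

Condition on the true location of the cheque.
If it is in envelope 1 (prior 4/19): the presenter has 4 equally likely choices, so probability 1/4; weight (4/19)·(1/4) = 1/19.
If it is in envelope 2 (prior 1/19): the presenter has 3 equally likely choices, so probability 1/3; weight (1/19)·(1/3) = 1/57.
If it is in envelope 3 (prior 5/19): the presenter has 3 equally likely choices, so probability 1/3; weight (5/19)·(1/3) = 5/57.
If it is in envelope 4 (prior 3/19): the presenter opened envelope 4, so this case is ruled out; weight (3/19)·0 = 0.
If it is in envelope 5 (prior 6/19): the presenter has 3 equally likely choices, so probability 1/3; weight (6/19)·(1/3) = 2/19.
The weights sum to 5/19.
So P(the cheque in envelope 1 | the presenter opened envelope 4) = (1/19) / (5/19) = 1/5.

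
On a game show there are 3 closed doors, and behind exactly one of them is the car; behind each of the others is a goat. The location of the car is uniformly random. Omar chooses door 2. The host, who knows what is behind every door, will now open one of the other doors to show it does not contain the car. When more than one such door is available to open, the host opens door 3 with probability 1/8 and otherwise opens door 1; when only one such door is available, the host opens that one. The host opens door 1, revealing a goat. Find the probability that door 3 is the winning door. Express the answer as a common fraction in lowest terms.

8/15

Condition on the true location of the car.
If it is behind door 1 (prior 1/3): the host opened door 1, so this case is ruled out; weight (1/3)·0 = 0.
If it is behind door 2 (prior 1/3): door 3 is available but not opened, probability 7/8; weight (1/3)·(7/8) = 7/24.
If it is behind door 3 (prior 1/3): only door 1 is available, probability 1; weight (1/3)·1 = 1/3.
The weights sum to 5/8.
So P(the car behind door 3 | the host opened door 1) = (1/3) / (5/8) = 8/15.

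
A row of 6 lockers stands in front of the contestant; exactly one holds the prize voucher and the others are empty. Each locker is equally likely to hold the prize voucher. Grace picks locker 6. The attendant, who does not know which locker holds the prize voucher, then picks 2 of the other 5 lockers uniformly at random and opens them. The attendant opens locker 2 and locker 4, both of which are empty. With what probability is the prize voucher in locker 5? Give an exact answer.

Because the attendant chose which lockers to open without knowing where the prize voucher is, the choice is independent of the prize location. Learning that none of the 2 opened lockers holds the prize voucher simply rules out those 2 locations and leaves the remaining 4 lockers still equally likely by symmetry.
So P(the prize voucher in locker 5) = 1/4.

1/4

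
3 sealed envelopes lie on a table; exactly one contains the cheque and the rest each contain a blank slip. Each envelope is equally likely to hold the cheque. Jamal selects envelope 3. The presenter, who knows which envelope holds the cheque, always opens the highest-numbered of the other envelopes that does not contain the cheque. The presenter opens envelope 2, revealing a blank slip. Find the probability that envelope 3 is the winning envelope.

1/2

Consider each possible location of the cheque in turn.
If it is in either of envelopes 1 and 3 (prior 1/3 each): envelope 2 is the highest-numbered option available, probability 1; weight (1/3)·1 = 1/3 each.
If it is in envelope 2 (prior 1/3): the presenter opened envelope 2, so this case is ruled out; weight (1/3)·0 = 0.
The weights sum to 2/3.
So P(the cheque in envelope 3 | the presenter opened envelope 2) = (1/3) / (2/3) = 1/2.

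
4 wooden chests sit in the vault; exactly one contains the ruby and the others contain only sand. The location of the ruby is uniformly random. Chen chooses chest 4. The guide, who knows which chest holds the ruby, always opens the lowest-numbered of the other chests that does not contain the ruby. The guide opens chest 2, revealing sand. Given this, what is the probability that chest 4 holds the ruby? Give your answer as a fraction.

Consider each possible location of the ruby in turn.
If it is in chest 1 (prior 1/4): chest 2 is the lowest-numbered option available, probability 1; weight (1/4)·1 = 1/4.
If it is in chest 2 (prior 1/4): the guide opened chest 2, so this case is ruled out; weight (1/4)·0 = 0.
If it is in either of chests 3 and 4 (prior 1/4 each): the guide would have opened chest 1 instead, probability 0; weight (1/4)·0 = 0 each.
The weights sum to 1/4.
So P(the ruby in chest 4 | the guide opened chest 2) = 0 / (1/4) = 0.

0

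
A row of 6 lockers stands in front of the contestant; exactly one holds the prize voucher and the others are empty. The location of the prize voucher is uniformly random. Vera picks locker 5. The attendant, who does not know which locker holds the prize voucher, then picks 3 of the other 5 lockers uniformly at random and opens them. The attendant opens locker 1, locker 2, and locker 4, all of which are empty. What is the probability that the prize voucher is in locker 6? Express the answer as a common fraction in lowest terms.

Consider each possible location of the prize voucher in turn.
If it is in any of lockers 1, 2, and 4 (prior 1/6 each): that locker was opened and seen not to hold the prize — ruled out; weight (1/6)·0 = 0 each.
If it is in any of lockers 3, 5, and 6 (prior 1/6 each): the attendant picks exactly this set with probability 1/10 regardless, and none is the prize; weight (1/6)·(1/10) = 1/60 each.
The weights sum to 1/20.
So P(the prize voucher in locker 6 | the attendant opened locker 1, locker 2, and locker 4) = (1/60) / (1/20) = 1/3.

1/3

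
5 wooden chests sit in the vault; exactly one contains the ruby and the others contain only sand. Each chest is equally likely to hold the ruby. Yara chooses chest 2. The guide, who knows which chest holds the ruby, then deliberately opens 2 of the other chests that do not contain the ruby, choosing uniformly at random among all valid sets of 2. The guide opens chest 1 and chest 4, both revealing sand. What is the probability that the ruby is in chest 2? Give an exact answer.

Condition on the true location of the ruby.
If it is in either of chests 1 and 4 (prior 1/5 each): that chest was opened and seen not to hold the prize — ruled out; weight (1/5)·0 = 0 each.
If it is in chest 2 (prior 1/5): the guide has 6 equally likely choices, so probability 1/6; weight (1/5)·(1/6) = 1/30.
If it is in either of chests 3 and 5 (prior 1/5 each): the guide has 3 equally likely choices, so probability 1/3; weight (1/5)·(1/3) = 1/15 each.
The weights sum to 1/6.
So P(the ruby in chest 2 | the guide opened chest 1 and chest 4) = (1/30) / (1/6) = 1/5.

1/5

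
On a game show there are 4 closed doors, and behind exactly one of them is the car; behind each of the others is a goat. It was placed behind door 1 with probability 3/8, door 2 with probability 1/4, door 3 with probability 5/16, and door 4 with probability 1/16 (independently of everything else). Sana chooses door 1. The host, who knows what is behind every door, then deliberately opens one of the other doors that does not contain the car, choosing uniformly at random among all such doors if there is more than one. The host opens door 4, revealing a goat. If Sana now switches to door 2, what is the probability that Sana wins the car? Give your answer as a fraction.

4/13

Consider each possible location of the car in turn.
If it is behind door 1 (prior 3/8): the host has 3 equally likely choices, so probability 1/3; weight (3/8)·(1/3) = 1/8.
If it is behind door 2 (prior 1/4): the host has 2 equally likely choices, so probability 1/2; weight (1/4)·(1/2) = 1/8.
If it is behind door 3 (prior 5/16): the host has 2 equally likely choices, so probability 1/2; weight (5/16)·(1/2) = 5/32.
If it is behind door 4 (prior 1/16): the host opened door 4, so this case is ruled out; weight (1/16)·0 = 0.
The weights sum to 13/32.
So P(the car behind door 2 | the host opened door 4) = (1/8) / (13/32) = 4/13.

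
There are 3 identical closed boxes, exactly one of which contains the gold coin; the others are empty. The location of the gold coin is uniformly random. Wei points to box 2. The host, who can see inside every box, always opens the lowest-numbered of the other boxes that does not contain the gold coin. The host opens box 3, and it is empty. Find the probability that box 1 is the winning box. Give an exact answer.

Condition on the true location of the gold coin.
If it is in box 1 (prior 1/3): box 3 is the lowest-numbered option available, probability 1; weight (1/3)·1 = 1/3.
If it is in box 2 (prior 1/3): the host would have opened box 1 instead, probability 0; weight (1/3)·0 = 0.
If it is in box 3 (prior 1/3): the host opened box 3, so this case is ruled out; weight (1/3)·0 = 0.
The weights sum to 1/3.
So P(the gold coin in box 1 | the host opened box 3) = (1/3) / (1/3) = 1.

1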